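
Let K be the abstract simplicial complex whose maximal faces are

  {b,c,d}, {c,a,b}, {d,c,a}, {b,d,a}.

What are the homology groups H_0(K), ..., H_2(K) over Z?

H_0 ≅ Z,  H_1 = 0,  H_2 ≅ Z.

Fix the vertex order a < b < c < d and write every simplex with vertices in increasing order. Then dim K = 2 and the simplices of K are:

  0-simplices (4): a, b, c, d
  1-simplices (6): ab, ac, ad, bc, bd, cd
  2-simplices (4): abc, abd, acd, bcd

giving chain groups C_0 ≅ Z^4, C_1 ≅ Z^6, C_2 ≅ Z^4.

∂_1: C_1 → C_0 maps an edge to its endpoints' difference, ∂[p,q] = q − p. For instance
  ∂cd = d − c.
The resulting 4×6 matrix has rank 3, and its Smith normal form has invariant factors (1,1,1).

∂_2: C_2 → C_1 maps a triangle to the signed sum of its edges. For instance
  ∂abd = bd − ad + ab,
  ∂bcd = cd − bd + bc.
As a 6×4 matrix over Z this has rank 3, with invariant factors (1,1,1).

Now H_k = ker ∂_k / im ∂_{k+1}, so:

  H_0: rank C_0 − rank ∂_1 = 4 − 3 = 1, and the invariant factors of ∂_1 are all 1, so H_0 = Z.
  H_1: rank ker ∂_1 − rank ∂_2 = (6 − 3) − 3 = 0, and the invariant factors of ∂_2 are all 1, so H_1 = 0.
  H_2: rank ker ∂_2 − rank ∂_3 = (4 − 3) − 0 = 1, and there is no ∂_3, so H_2 = Z.

(K is a triangulation of the 2-sphere S^2.)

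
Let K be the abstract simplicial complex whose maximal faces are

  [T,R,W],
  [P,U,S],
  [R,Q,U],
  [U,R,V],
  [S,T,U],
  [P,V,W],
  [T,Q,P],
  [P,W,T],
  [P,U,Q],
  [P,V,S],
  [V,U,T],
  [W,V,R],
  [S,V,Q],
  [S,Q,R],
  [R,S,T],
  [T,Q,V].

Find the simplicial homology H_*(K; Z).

H_0 = Z,  H_1 = Z^2,  H_2 = Z.

Take the total order P < Q < R < S < T < U < V < W on the vertex set. Then K (dimension 2) consists of the simplices:

  0-simplices (8): P, Q, R, S, T, U, V, W
  1-simplices (24): PQ, PS, PT, PU, PV, PW, QR, QS, QT, QU, QV, RS, RT, RU, RV, RW, ST, SU, SV, TU, TV, TW, UV, VW
  2-simplices (16): PQT, PQU, PSU, PSV, PTW, PVW, QRS, QRU, QSV, QTV, RST, RTW, RUV, RVW, STU, TUV

Hence C_0 ≅ Z^8, C_1 ≅ Z^24, C_2 ≅ Z^16.

The boundary map ∂_1: C_1 → C_0 sends each edge [p,q] (with p < q) to q − p. For instance
  ∂RV = V − R.
The 8×24 boundary matrix has rank 7 and Smith normal form diag(1,1,1,1,1,1,1).

The boundary map ∂_2: C_2 → C_1 sends each 2-simplex [p,q,r] to [q,r] − [p,r] + [p,q]. For instance
  ∂PTW = TW − PW + PT,
  ∂RUV = UV − RV + RU.
As a 24×16 matrix over Z this has rank 15, with invariant factors (1,1,1,1,1,1,1,1,1,1,1,1,1,1,1).

Reading off H_k = ker ∂_k / im ∂_{k+1}:

  H_0: rank C_0 − rank ∂_1 = 8 − 7 = 1, and the invariant factors of ∂_1 are all 1, so H_0 ≅ Z.
  H_1: rank ker ∂_1 − rank ∂_2 = (24 − 7) − 15 = 2, and the invariant factors of ∂_2 are all 1, so H_1 ≅ Z^2.
  H_2: rank ker ∂_2 − rank ∂_3 = (16 − 15) − 0 = 1, and there is no ∂_3, so H_2 ≅ Z.

As a check, the Euler characteristic is 8 − 24 + 16 = 0, which agrees with 1 − 2 + 1 = 0.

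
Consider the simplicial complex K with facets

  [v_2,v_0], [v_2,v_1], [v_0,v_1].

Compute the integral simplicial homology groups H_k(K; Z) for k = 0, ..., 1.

H_0 ≅ Z,  H_1 ≅ Z.

Take the total order v_0 < v_1 < v_2 on the vertex set. Then K (dimension 1) consists of the simplices:

  0-simplices (3): [v_0], [v_1], [v_2]
  1-simplices (3): [v_0,v_1], [v_0,v_2], [v_1,v_2]

so the chain groups are C_0 ≅ Z^3, C_1 ≅ Z^3.

The boundary map ∂_1: C_1 → C_0 sends each edge [p,q] (with p < q) to q − p. For instance
  ∂[v_1,v_2] = [v_2] − [v_1].
The resulting 3×3 matrix has rank 2, and its Smith normal form has invariant factors (1,1).

Reading off H_k = ker ∂_k / im ∂_{k+1}:

  H_0: rank C_0 − rank ∂_1 = 3 − 2 = 1, and the invariant factors of ∂_1 are all 1, so H_0 ≅ Z.
  H_1: rank ker ∂_1 − rank ∂_2 = (3 − 2) − 0 = 1, and there is no ∂_2, so H_1 ≅ Z.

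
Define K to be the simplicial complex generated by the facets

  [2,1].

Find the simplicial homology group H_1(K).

Fix the vertex order 1 < 2 and write every simplex with vertices in increasing order. Then dim K = 1 and the simplices of K are:

  0-simplices (2): [1], [2]
  1-simplices (1): [1,2]

Hence C_0 ≅ Z^2, C_1 ≅ Z^1.

Boundary ∂_1: C_1 → C_0 maps an edge to its endpoints' difference, ∂[p,q] = q − p. For instance
  ∂[1,2] = [2] − [1].
The resulting 2×1 matrix has rank 1, and its Smith normal form has invariant factors (1).

Now H_k = ker ∂_k / im ∂_{k+1}, so:

  H_1: rank ker ∂_1 − rank ∂_2 = (1 − 1) − 0 = 0, and there is no ∂_2, so H_1 = 0.

H_1 = 0.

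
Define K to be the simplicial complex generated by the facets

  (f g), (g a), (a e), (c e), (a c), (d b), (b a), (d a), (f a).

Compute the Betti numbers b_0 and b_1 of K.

K has 7 vertices, 9 edges.
rank ∂_0 = 0, rank ∂_1 = 6 ⇒ b_0 = 7 − 0 − 6 = 1; all invariant factors of ∂_1 are 1 so no torsion. So H_0 ≅ Z.
rank ∂_1 = 6, rank ∂_2 = 0 ⇒ b_1 = 9 − 6 − 0 = 3. So H_1 ≅ Z^3.

b_0 = 1, b_1 = 3.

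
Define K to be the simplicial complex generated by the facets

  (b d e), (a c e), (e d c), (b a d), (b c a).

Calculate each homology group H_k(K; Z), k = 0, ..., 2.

H_0 = Z,  H_1 = Z,  H_2 = 0.

Fix the vertex order a < b < c < d < e and write every simplex with vertices in increasing order. Then dim K = 2 and the simplices of K are:

  0-simplices (5): a, b, c, d, e
  1-simplices (10): ab, ac, ad, ae, bc, bd, be, cd, ce, de
  2-simplices (5): abc, abd, ace, bde, cde

so the chain groups are C_0 ≅ Z^5, C_1 ≅ Z^10, C_2 ≅ Z^5.

The boundary map ∂_1: C_1 → C_0 is given by ∂[p,q] = [q] − [p]. For instance
  ∂de = e − d.
This gives a 5×10 integer matrix of rank 4; reducing to Smith normal form yields diagonal entries (1,1,1,1).

∂_2: C_2 → C_1 sends each 2-simplex [p,q,r] to [q,r] − [p,r] + [p,q]. For instance
  ∂abd = bd − ad + ab,
  ∂abc = bc − ac + ab.
The 10×5 boundary matrix has rank 5 and Smith normal form diag(1,1,1,1,1).

Computing H_k = (kernel of ∂_k) / (image of ∂_{k+1}):

  H_0: rank C_0 − rank ∂_1 = 5 − 4 = 1, and the invariant factors of ∂_1 are all 1, so H_0 ≅ Z.
  H_1: rank ker ∂_1 − rank ∂_2 = (10 − 4) − 5 = 1, and the invariant factors of ∂_2 are all 1, so H_1 ≅ Z.
  H_2: rank ker ∂_2 − rank ∂_3 = (5 − 5) − 0 = 0, and there is no ∂_3, so H_2 ≅ 0.

As a check, the Euler characteristic is 5 − 10 + 5 = 0, which agrees with 1 − 1 + 0 = 0.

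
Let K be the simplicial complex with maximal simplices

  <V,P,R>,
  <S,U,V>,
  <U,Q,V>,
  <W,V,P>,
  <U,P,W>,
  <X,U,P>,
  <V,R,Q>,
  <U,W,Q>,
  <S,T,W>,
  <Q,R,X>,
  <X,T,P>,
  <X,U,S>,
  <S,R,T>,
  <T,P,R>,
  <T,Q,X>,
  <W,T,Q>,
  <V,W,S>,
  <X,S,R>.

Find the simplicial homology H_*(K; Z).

H_0 = Z,  H_1 = Z ⊕ Z/2,  H_2 = 0.

We work with the vertex ordering P < Q < R < S < T < U < V < W < X. The simplices of K, each written with vertices in increasing order, are:

  0-simplices (9): P, Q, R, S, T, U, V, W, X
  1-simplices (27): PR, PT, PU, PV, PW, PX, QR, QT, QU, QV, QW, QX, RS, RT, RV, RX, ST, SU, SV, SW, SX, TW, TX, UV, UW, UX, VW
  2-simplices (18): PRT, PRV, PTX, PUW, PUX, PVW, QRV, QRX, QTW, QTX, QUV, QUW, RST, RSX, STW, SUV, SUX, SVW

giving chain groups C_0 ≅ Z^9, C_1 ≅ Z^27, C_2 ≅ Z^18.

∂_1: C_1 → C_0 maps an edge to its endpoints' difference, ∂[p,q] = q − p. For instance
  ∂PW = W − P.
This gives a 9×27 integer matrix of rank 8; reducing to Smith normal form yields diagonal entries (1,1,1,1,1,1,1,1).

The boundary map ∂_2: C_2 → C_1 maps a triangle to the signed sum of its edges. For instance
  ∂QUV = UV − QV + QU,
  ∂PUX = UX − PX + PU.
This gives a 27×18 integer matrix of rank 18; reducing to Smith normal form yields diagonal entries (1,1,1,1,1,1,1,1,1,1,1,1,1,1,1,1,1,2).

Now H_k = ker ∂_k / im ∂_{k+1}, so:

  H_0: rank C_0 − rank ∂_1 = 9 − 8 = 1, and the invariant factors of ∂_1 are all 1, so H_0 = Z.
  H_1: rank ker ∂_1 − rank ∂_2 = (27 − 8) − 18 = 1, and ∂_2 has invariant factor 2 > 1, so H_1 = Z ⊕ Z/2.
  H_2: rank ker ∂_2 − rank ∂_3 = (18 − 18) − 0 = 0, and there is no ∂_3, so H_2 = 0.

(K is a triangulation of the Klein bottle.)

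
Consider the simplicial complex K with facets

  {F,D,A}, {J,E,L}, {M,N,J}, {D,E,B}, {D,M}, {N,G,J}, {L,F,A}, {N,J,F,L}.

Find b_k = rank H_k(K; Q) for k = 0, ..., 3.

b_0 = 1, b_1 = 2, b_2 = 0, b_3 = 0.

We work with the vertex ordering A < B < D < E < F < G < J < L < M < N. The simplices of K, each written with vertices in increasing order, are:

  0-simplices (10): A, B, D, E, F, G, J, L, M, N
  1-simplices (20): AD, AF, AL, BD, BE, DE, DF, DM, EJ, EL, FJ, FL, FN, GJ, GN, JL, JM, JN, LN, MN
  2-simplices (10): ADF, AFL, BDE, EJL, FJL, FJN, FLN, GJN, JLN, JMN
  3-simplices (1): FJLN

so the chain groups are C_0 ≅ Z^10, C_1 ≅ Z^20, C_2 ≅ Z^10, C_3 ≅ Z^1.

Boundary ∂_1: C_1 → C_0 maps an edge to its endpoints' difference, ∂[p,q] = q − p.
As a 10×20 matrix over Z this has rank 9, with invariant factors (1,1,1,1,1,1,1,1,1).

∂_2: C_2 → C_1 sends each 2-simplex [p,q,r] to [q,r] − [p,r] + [p,q]. For instance
  ∂BDE = DE − BE + BD,
  ∂FJL = JL − FL + FJ.
The resulting 20×10 matrix has rank 9, and its Smith normal form has invariant factors (1,1,1,1,1,1,1,1,1).

Boundary ∂_3: C_3 → C_2 sends each 3-simplex σ to the alternating sum Σ_i (−1)^i (σ with its i-th vertex removed). For instance
  ∂FJLN = JLN − FLN + FJN − FJL.
The resulting 10×1 matrix has rank 1, and its Smith normal form has invariant factors (1).

From H_k ≅ ker(∂_k) / im(∂_{k+1}) we obtain:

  H_0: rank C_0 − rank ∂_1 = 10 − 9 = 1, and the invariant factors of ∂_1 are all 1, so H_0 = Z.
  H_1: rank ker ∂_1 − rank ∂_2 = (20 − 9) − 9 = 2, and the invariant factors of ∂_2 are all 1, so H_1 = Z^2.
  H_2: rank ker ∂_2 − rank ∂_3 = (10 − 9) − 1 = 0, and the invariant factors of ∂_3 are all 1, so H_2 = 0.
  H_3: rank ker ∂_3 − rank ∂_4 = (1 − 1) − 0 = 0, and there is no ∂_4, so H_3 = 0.

As a check, the Euler characteristic is 10 − 20 + 10 − 1 = -1, which agrees with 1 − 2 + 0 − 0 = -1.

Hence the Betti numbers are b_0 = 1, b_1 = 2, b_2 = 0, b_3 = 0.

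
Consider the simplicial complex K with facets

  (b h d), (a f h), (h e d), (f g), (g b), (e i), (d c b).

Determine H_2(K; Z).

H_2 ≅ 0.

Fix the vertex order a < b < c < d < e < f < g < h < i and write every simplex with vertices in increasing order. Then dim K = 2 and the simplices of K are:

  0-simplices (9): a, b, c, d, e, f, g, h, i
  1-simplices (13): af, ah, bc, bd, bg, bh, cd, de, dh, eh, ei, fg, fh
  2-simplices (4): afh, bcd, bdh, deh

giving chain groups C_0 ≅ Z^9, C_1 ≅ Z^13, C_2 ≅ Z^4.

∂_1: C_1 → C_0 maps an edge to its endpoints' difference, ∂[p,q] = q − p.
The 9×13 boundary matrix has rank 8 and Smith normal form diag(1,1,1,1,1,1,1,1).

∂_2: C_2 → C_1 maps a triangle to the signed sum of its edges. For instance
  ∂deh = eh − dh + de,
  ∂bcd = cd − bd + bc.
This gives a 13×4 integer matrix of rank 4; reducing to Smith normal form yields diagonal entries (1,1,1,1).

Reading off H_k = ker ∂_k / im ∂_{k+1}:

  H_2: rank ker ∂_2 − rank ∂_3 = (4 − 4) − 0 = 0, and there is no ∂_3, so H_2 ≅ 0.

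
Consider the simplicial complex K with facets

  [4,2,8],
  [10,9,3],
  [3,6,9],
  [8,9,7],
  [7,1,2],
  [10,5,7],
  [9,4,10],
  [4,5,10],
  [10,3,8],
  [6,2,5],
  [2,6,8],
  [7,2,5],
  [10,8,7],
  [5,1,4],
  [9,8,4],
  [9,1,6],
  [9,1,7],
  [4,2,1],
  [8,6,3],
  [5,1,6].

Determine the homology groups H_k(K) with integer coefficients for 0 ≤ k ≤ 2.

K has 10 vertices, 30 edges, 20 triangles.
rank ∂_0 = 0, rank ∂_1 = 9 ⇒ b_0 = 10 − 0 − 9 = 1; all invariant factors of ∂_1 are 1 so no torsion. So H_0 = Z.
rank ∂_1 = 9, rank ∂_2 = 20 ⇒ b_1 = 30 − 9 − 20 = 1; ∂_2 has invariant factor(s) [2] giving torsion. So H_1 = Z ⊕ Z/2.
rank ∂_2 = 20, rank ∂_3 = 0 ⇒ b_2 = 20 − 20 − 0 = 0. So H_2 = 0.

H_0 ≅ Z,  H_1 ≅ Z ⊕ Z/2,  H_2 = 0.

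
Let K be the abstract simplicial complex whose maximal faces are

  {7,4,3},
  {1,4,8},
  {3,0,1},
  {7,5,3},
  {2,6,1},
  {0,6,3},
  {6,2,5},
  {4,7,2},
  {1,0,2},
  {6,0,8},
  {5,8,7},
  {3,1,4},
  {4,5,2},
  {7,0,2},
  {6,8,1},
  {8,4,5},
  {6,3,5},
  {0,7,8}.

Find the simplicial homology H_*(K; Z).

H_0 ≅ Z,  H_1 ≅ Z × Z/2,  H_2 = 0.

Order the vertices as 0 < 1 < 2 < 3 < 4 < 5 < 6 < 7 < 8. Listing each simplex with vertices in this order, K has dimension 2 with simplices:

  0-simplices (9): [0], [1], [2], [3], [4], [5], [6], [7], [8]
  1-simplices (27): (27 of them)
  2-simplices (18): [0,1,2], [0,1,3], [0,2,7], [0,3,6], [0,6,8], [0,7,8], [1,2,6], [1,3,4], [1,4,8], [1,6,8], [2,4,5], [2,4,7], [2,5,6], [3,4,7], [3,5,6], [3,5,7], [4,5,8], [5,7,8]

giving chain groups C_0 ≅ Z^9, C_1 ≅ Z^27, C_2 ≅ Z^18.

∂_1: C_1 → C_0 maps an edge to its endpoints' difference, ∂[p,q] = q − p. For instance
  ∂[2,5] = [5] − [2].
As a 9×27 matrix over Z this has rank 8, with invariant factors (1,1,1,1,1,1,1,1).

Boundary ∂_2: C_2 → C_1 acts by ∂[p,q,r] = [q,r] − [p,r] + [p,q]. For instance
  ∂[0,3,6] = [3,6] − [0,6] + [0,3],
  ∂[5,7,8] = [7,8] − [5,8] + [5,7].
As a 27×18 matrix over Z this has rank 18, with invariant factors (1,1,1,1,1,1,1,1,1,1,1,1,1,1,1,1,1,2).

Reading off H_k = ker ∂_k / im ∂_{k+1}:

  H_0: rank C_0 − rank ∂_1 = 9 − 8 = 1, and the invariant factors of ∂_1 are all 1, so H_0 ≅ Z.
  H_1: rank ker ∂_1 − rank ∂_2 = (27 − 8) − 18 = 1, and ∂_2 has invariant factor 2 > 1, so H_1 ≅ Z × Z/2.
  H_2: rank ker ∂_2 − rank ∂_3 = (18 − 18) − 0 = 0, and there is no ∂_3, so H_2 ≅ 0.

As a check, the Euler characteristic is 9 − 27 + 18 = 0, which agrees with 1 − 1 + 0 = 0.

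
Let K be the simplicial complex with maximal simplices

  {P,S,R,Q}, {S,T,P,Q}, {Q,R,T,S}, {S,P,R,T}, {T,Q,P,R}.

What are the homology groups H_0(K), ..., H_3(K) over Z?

H_0 = Z,  H_1 = 0,  H_2 = 0,  H_3 = Z.

K has 5 vertices, 10 edges, 10 triangles, 5 3-simplices.
rank ∂_0 = 0, rank ∂_1 = 4 ⇒ b_0 = 5 − 0 − 4 = 1; all invariant factors of ∂_1 are 1 so no torsion. So H_0 = Z.
rank ∂_1 = 4, rank ∂_2 = 6 ⇒ b_1 = 10 − 4 − 6 = 0; all invariant factors of ∂_2 are 1 so no torsion. So H_1 = 0.
rank ∂_2 = 6, rank ∂_3 = 4 ⇒ b_2 = 10 − 6 − 4 = 0; all invariant factors of ∂_3 are 1 so no torsion. So H_2 = 0.
rank ∂_3 = 4, rank ∂_4 = 0 ⇒ b_3 = 5 − 4 − 0 = 1. So H_3 = Z.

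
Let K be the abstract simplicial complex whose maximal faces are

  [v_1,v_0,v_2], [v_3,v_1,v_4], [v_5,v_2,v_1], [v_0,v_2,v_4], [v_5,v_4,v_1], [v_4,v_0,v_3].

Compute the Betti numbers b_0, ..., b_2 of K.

Take the total order v_0 < v_1 < v_2 < v_3 < v_4 < v_5 on the vertex set. Then K (dimension 2) consists of the simplices:

  0-simplices (6): [v_0], [v_1], [v_2], [v_3], [v_4], [v_5]
  1-simplices (12): [v_0,v_1], [v_0,v_2], [v_0,v_3], [v_0,v_4], [v_1,v_2], [v_1,v_3], [v_1,v_4], [v_1,v_5], [v_2,v_4], [v_2,v_5], [v_3,v_4], [v_4,v_5]
  2-simplices (6): [v_0,v_1,v_2], [v_0,v_2,v_4], [v_0,v_3,v_4], [v_1,v_2,v_5], [v_1,v_3,v_4], [v_1,v_4,v_5]

giving chain groups C_0 ≅ Z^6, C_1 ≅ Z^12, C_2 ≅ Z^6.

Boundary ∂_1: C_1 → C_0 sends each edge [p,q] (with p < q) to q − p. For instance
  ∂[v_0,v_4] = [v_4] − [v_0].
The resulting 6×12 matrix has rank 5, and its Smith normal form has invariant factors (1,1,1,1,1).

∂_2: C_2 → C_1 acts by ∂[p,q,r] = [q,r] − [p,r] + [p,q]. For instance
  ∂[v_1,v_3,v_4] = [v_3,v_4] − [v_1,v_4] + [v_1,v_3],
  ∂[v_0,v_1,v_2] = [v_1,v_2] − [v_0,v_2] + [v_0,v_1].
The 12×6 boundary matrix has rank 6 and Smith normal form diag(1,1,1,1,1,1).

Computing H_k = (kernel of ∂_k) / (image of ∂_{k+1}):

  H_0: rank C_0 − rank ∂_1 = 6 − 5 = 1, and the invariant factors of ∂_1 are all 1, so H_0 ≅ Z.
  H_1: rank ker ∂_1 − rank ∂_2 = (12 − 5) − 6 = 1, and the invariant factors of ∂_2 are all 1, so H_1 ≅ Z.
  H_2: rank ker ∂_2 − rank ∂_3 = (6 − 6) − 0 = 0, and there is no ∂_3, so H_2 ≅ 0.

As a check, the Euler characteristic is 6 − 12 + 6 = 0, which agrees with 1 − 1 + 0 = 0.
(K is a triangulation of the cylinder S^1 x I.)

Hence the Betti numbers are b_0 = 1, b_1 = 1, b_2 = 0.

b_0 = 1, b_1 = 1, b_2 = 0.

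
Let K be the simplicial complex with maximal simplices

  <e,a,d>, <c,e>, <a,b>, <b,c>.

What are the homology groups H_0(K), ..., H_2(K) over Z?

Take the total order a < b < c < d < e on the vertex set. Then K (dimension 2) consists of the simplices:

  0-simplices (5): a, b, c, d, e
  1-simplices (6): ab, ad, ae, bc, ce, de
  2-simplices (1): ade

so the chain groups are C_0 ≅ Z^5, C_1 ≅ Z^6, C_2 ≅ Z^1.

∂_1: C_1 → C_0 maps an edge to its endpoints' difference, ∂[p,q] = q − p.
As a 5×6 matrix over Z this has rank 4, with invariant factors (1,1,1,1).

Boundary ∂_2: C_2 → C_1 sends each 2-simplex [p,q,r] to [q,r] − [p,r] + [p,q]. For instance
  ∂ade = de − ae + ad.
The 6×1 boundary matrix has rank 1 and Smith normal form diag(1).

Reading off H_k = ker ∂_k / im ∂_{k+1}:

  H_0: rank C_0 − rank ∂_1 = 5 − 4 = 1, and the invariant factors of ∂_1 are all 1, so H_0 = Z.
  H_1: rank ker ∂_1 − rank ∂_2 = (6 − 4) − 1 = 1, and the invariant factors of ∂_2 are all 1, so H_1 = Z.
  H_2: rank ker ∂_2 − rank ∂_3 = (1 − 1) − 0 = 0, and there is no ∂_3, so H_2 = 0.

As a check, the Euler characteristic is 5 − 6 + 1 = 0, which agrees with 1 − 1 + 0 = 0.

H_0 ≅ Z,  H_1 ≅ Z,  H_2 = 0.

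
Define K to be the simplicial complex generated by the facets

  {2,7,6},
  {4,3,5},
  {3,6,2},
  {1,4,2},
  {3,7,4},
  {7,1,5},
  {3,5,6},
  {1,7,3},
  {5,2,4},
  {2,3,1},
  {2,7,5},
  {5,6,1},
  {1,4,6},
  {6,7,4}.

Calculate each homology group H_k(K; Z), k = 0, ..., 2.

H_0 = Z,  H_1 = Z^2,  H_2 = Z.

K has 7 vertices, 21 edges, 14 triangles.
rank ∂_0 = 0, rank ∂_1 = 6 ⇒ b_0 = 7 − 0 − 6 = 1; all invariant factors of ∂_1 are 1 so no torsion. So H_0 = Z.
rank ∂_1 = 6, rank ∂_2 = 13 ⇒ b_1 = 21 − 6 − 13 = 2; all invariant factors of ∂_2 are 1 so no torsion. So H_1 = Z^2.
rank ∂_2 = 13, rank ∂_3 = 0 ⇒ b_2 = 14 − 13 − 0 = 1. So H_2 = Z.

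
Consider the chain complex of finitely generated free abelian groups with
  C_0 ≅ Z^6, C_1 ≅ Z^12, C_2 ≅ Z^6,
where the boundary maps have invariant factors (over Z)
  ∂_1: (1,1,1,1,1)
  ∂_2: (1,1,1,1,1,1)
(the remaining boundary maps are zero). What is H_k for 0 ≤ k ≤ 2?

H_0: b_0 = 6 − 0 − 5 = 1; torsion from ∂_1 factors > 1: none. So H_0 = Z.
H_1: b_1 = 12 − 5 − 6 = 1; torsion from ∂_2 factors > 1: none. So H_1 = Z.
H_2: b_2 = 6 − 6 − 0 = 0; torsion from ∂_3 factors > 1: none. So H_2 = 0.

H_0 = Z,  H_1 = Z,  H_2 = 0.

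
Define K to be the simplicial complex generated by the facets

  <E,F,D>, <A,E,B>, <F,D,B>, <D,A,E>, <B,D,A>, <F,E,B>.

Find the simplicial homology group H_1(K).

K has 5 vertices, 9 edges, 6 triangles.
rank ∂_1 = 4, rank ∂_2 = 5 ⇒ b_1 = 9 − 4 − 5 = 0; all invariant factors of ∂_2 are 1 so no torsion. So H_1 ≅ 0.

H_1 ≅ 0.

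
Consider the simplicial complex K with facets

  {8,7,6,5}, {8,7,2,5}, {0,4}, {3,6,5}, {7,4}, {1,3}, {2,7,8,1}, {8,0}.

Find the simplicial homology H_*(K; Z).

H_0 = Z,  H_1 = Z^2,  H_2 = 0,  H_3 = 0.

Take the total order 0 < 1 < 2 < 3 < 4 < 5 < 6 < 7 < 8 on the vertex set. Then K (dimension 3) consists of the simplices:

  0-simplices (9): [0], [1], [2], [3], [4], [5], [6], [7], [8]
  1-simplices (18): [0,4], [0,8], [1,2], [1,3], [1,7], [1,8], [2,5], [2,7], [2,8], [3,5], [3,6], [4,7], [5,6], [5,7], [5,8], [6,7], [6,8], [7,8]
  2-simplices (11): [1,2,7], [1,2,8], [1,7,8], [2,5,7], [2,5,8], [2,7,8], [3,5,6], [5,6,7], [5,6,8], [5,7,8], [6,7,8]
  3-simplices (3): [1,2,7,8], [2,5,7,8], [5,6,7,8]

Hence C_0 ≅ Z^9, C_1 ≅ Z^18, C_2 ≅ Z^11, C_3 ≅ Z^3.

The boundary map ∂_1: C_1 → C_0 maps an edge to its endpoints' difference, ∂[p,q] = q − p. For instance
  ∂[1,7] = [7] − [1].
The 9×18 boundary matrix has rank 8 and Smith normal form diag(1,1,1,1,1,1,1,1).

Boundary ∂_2: C_2 → C_1 maps a triangle to the signed sum of its edges. For instance
  ∂[5,7,8] = [7,8] − [5,8] + [5,7],
  ∂[2,7,8] = [7,8] − [2,8] + [2,7].
This gives a 18×11 integer matrix of rank 8; reducing to Smith normal form yields diagonal entries (1,1,1,1,1,1,1,1).

Boundary ∂_3: C_3 → C_2 sends each 3-simplex σ to the alternating sum Σ_i (−1)^i (σ with its i-th vertex removed). For instance
  ∂[2,5,7,8] = [5,7,8] − [2,7,8] + [2,5,8] − [2,5,7],
  ∂[1,2,7,8] = [2,7,8] − [1,7,8] + [1,2,8] − [1,2,7].
The 11×3 boundary matrix has rank 3 and Smith normal form diag(1,1,1).

From H_k ≅ ker(∂_k) / im(∂_{k+1}) we obtain:

  H_0: rank C_0 − rank ∂_1 = 9 − 8 = 1, and the invariant factors of ∂_1 are all 1, so H_0 ≅ Z.
  H_1: rank ker ∂_1 − rank ∂_2 = (18 − 8) − 8 = 2, and the invariant factors of ∂_2 are all 1, so H_1 ≅ Z^2.
  H_2: rank ker ∂_2 − rank ∂_3 = (11 − 8) − 3 = 0, and the invariant factors of ∂_3 are all 1, so H_2 ≅ 0.
  H_3: rank ker ∂_3 − rank ∂_4 = (3 − 3) − 0 = 0, and there is no ∂_4, so H_3 ≅ 0.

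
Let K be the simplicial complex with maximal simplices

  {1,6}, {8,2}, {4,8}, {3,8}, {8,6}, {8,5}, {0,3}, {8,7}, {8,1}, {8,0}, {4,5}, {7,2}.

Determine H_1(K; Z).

H_1 ≅ Z^4.

Order the vertices as 0 < 1 < 2 < 3 < 4 < 5 < 6 < 7 < 8. Listing each simplex with vertices in this order, K has dimension 1 with simplices:

  0-simplices (9): [0], [1], [2], [3], [4], [5], [6], [7], [8]
  1-simplices (12): [0,3], [0,8], [1,6], [1,8], [2,7], [2,8], [3,8], [4,5], [4,8], [5,8], [6,8], [7,8]

Hence C_0 ≅ Z^9, C_1 ≅ Z^12.

Boundary ∂_1: C_1 → C_0 maps an edge to its endpoints' difference, ∂[p,q] = q − p. For instance
  ∂[5,8] = [8] − [5].
The 9×12 boundary matrix has rank 8 and Smith normal form diag(1,1,1,1,1,1,1,1).

Now H_k = ker ∂_k / im ∂_{k+1}, so:

  H_1: rank ker ∂_1 − rank ∂_2 = (12 − 8) − 0 = 4, and there is no ∂_2, so H_1 ≅ Z^4.

(K is a triangulation of a wedge of 4 circles.)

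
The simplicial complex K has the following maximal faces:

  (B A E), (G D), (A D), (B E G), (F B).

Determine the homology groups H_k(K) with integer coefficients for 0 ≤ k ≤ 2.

Fix the vertex order A < B < D < E < F < G and write every simplex with vertices in increasing order. Then dim K = 2 and the simplices of K are:

  0-simplices (6): A, B, D, E, F, G
  1-simplices (8): AB, AD, AE, BE, BF, BG, DG, EG
  2-simplices (2): ABE, BEG

giving chain groups C_0 ≅ Z^6, C_1 ≅ Z^8, C_2 ≅ Z^2.

The boundary map ∂_1: C_1 → C_0 is given by ∂[p,q] = [q] − [p]. For instance
  ∂AD = D − A.
The resulting 6×8 matrix has rank 5, and its Smith normal form has invariant factors (1,1,1,1,1).

Boundary ∂_2: C_2 → C_1 acts by ∂[p,q,r] = [q,r] − [p,r] + [p,q]. For instance
  ∂ABE = BE − AE + AB,
  ∂BEG = EG − BG + BE.
This gives a 8×2 integer matrix of rank 2; reducing to Smith normal form yields diagonal entries (1,1).

Computing H_k = (kernel of ∂_k) / (image of ∂_{k+1}):

  H_0: rank C_0 − rank ∂_1 = 6 − 5 = 1, and the invariant factors of ∂_1 are all 1, so H_0 = Z.
  H_1: rank ker ∂_1 − rank ∂_2 = (8 − 5) − 2 = 1, and the invariant factors of ∂_2 are all 1, so H_1 = Z.
  H_2: rank ker ∂_2 − rank ∂_3 = (2 − 2) − 0 = 0, and there is no ∂_3, so H_2 = 0.

As a check, the Euler characteristic is 6 − 8 + 2 = 0, which agrees with 1 − 1 + 0 = 0.

H_0 ≅ Z,  H_1 ≅ Z,  H_2 = 0.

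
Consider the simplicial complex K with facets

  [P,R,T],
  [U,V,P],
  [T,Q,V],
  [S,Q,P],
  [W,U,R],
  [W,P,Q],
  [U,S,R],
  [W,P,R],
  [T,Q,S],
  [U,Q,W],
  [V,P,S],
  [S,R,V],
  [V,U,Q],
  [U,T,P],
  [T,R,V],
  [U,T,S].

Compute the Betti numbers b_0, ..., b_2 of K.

K has 8 vertices, 24 edges, 16 triangles.
rank ∂_0 = 0, rank ∂_1 = 7 ⇒ b_0 = 8 − 0 − 7 = 1; all invariant factors of ∂_1 are 1 so no torsion. So H_0 = Z.
rank ∂_1 = 7, rank ∂_2 = 15 ⇒ b_1 = 24 − 7 − 15 = 2; all invariant factors of ∂_2 are 1 so no torsion. So H_1 = Z^2.
rank ∂_2 = 15, rank ∂_3 = 0 ⇒ b_2 = 16 − 15 − 0 = 1. So H_2 = Z.

b_0 = 1, b_1 = 2, b_2 = 1.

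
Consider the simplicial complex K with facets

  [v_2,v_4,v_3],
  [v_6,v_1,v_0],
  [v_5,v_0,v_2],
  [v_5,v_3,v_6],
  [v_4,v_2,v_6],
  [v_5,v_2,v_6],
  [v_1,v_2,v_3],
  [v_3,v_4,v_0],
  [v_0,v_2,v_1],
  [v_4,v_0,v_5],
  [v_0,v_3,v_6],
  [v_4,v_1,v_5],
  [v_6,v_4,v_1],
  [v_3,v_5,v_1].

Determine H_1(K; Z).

H_1 = Z^2.

Order the vertices as v_0 < v_1 < v_2 < v_3 < v_4 < v_5 < v_6. Listing each simplex with vertices in this order, K has dimension 2 with simplices:

  0-simplices (7): [v_0], [v_1], [v_2], [v_3], [v_4], [v_5], [v_6]
  1-simplices (21): (21 of them)
  2-simplices (14): (14 of them)

giving chain groups C_0 ≅ Z^7, C_1 ≅ Z^21, C_2 ≅ Z^14.

Boundary ∂_1: C_1 → C_0 is given by ∂[p,q] = [q] − [p]. For instance
  ∂[v_4,v_5] = [v_5] − [v_4].
This gives a 7×21 integer matrix of rank 6; reducing to Smith normal form yields diagonal entries (1,1,1,1,1,1).

Boundary ∂_2: C_2 → C_1 sends each 2-simplex [p,q,r] to [q,r] − [p,r] + [p,q]. For instance
  ∂[v_0,v_1,v_2] = [v_1,v_2] − [v_0,v_2] + [v_0,v_1],
  ∂[v_1,v_3,v_5] = [v_3,v_5] − [v_1,v_5] + [v_1,v_3].
This gives a 21×14 integer matrix of rank 13; reducing to Smith normal form yields diagonal entries (1,1,1,1,1,1,1,1,1,1,1,1,1).

Reading off H_k = ker ∂_k / im ∂_{k+1}:

  H_1: rank ker ∂_1 − rank ∂_2 = (21 − 6) − 13 = 2, and the invariant factors of ∂_2 are all 1, so H_1 = Z^2.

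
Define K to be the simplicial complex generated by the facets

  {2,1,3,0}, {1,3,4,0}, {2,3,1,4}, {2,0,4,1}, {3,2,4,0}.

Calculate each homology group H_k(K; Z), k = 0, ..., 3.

H_0 ≅ Z,  H_1 = 0,  H_2 = 0,  H_3 ≅ Z.

Order the vertices as 0 < 1 < 2 < 3 < 4. Listing each simplex with vertices in this order, K has dimension 3 with simplices:

  0-simplices (5): [0], [1], [2], [3], [4]
  1-simplices (10): [0,1], [0,2], [0,3], [0,4], [1,2], [1,3], [1,4], [2,3], [2,4], [3,4]
  2-simplices (10): [0,1,2], [0,1,3], [0,1,4], [0,2,3], [0,2,4], [0,3,4], [1,2,3], [1,2,4], [1,3,4], [2,3,4]
  3-simplices (5): [0,1,2,3], [0,1,2,4], [0,1,3,4], [0,2,3,4], [1,2,3,4]

giving chain groups C_0 ≅ Z^5, C_1 ≅ Z^10, C_2 ≅ Z^10, C_3 ≅ Z^5.

The boundary map ∂_1: C_1 → C_0 is given by ∂[p,q] = [q] − [p]. For instance
  ∂[2,4] = [4] − [2].
This gives a 5×10 integer matrix of rank 4; reducing to Smith normal form yields diagonal entries (1,1,1,1).

The boundary map ∂_2: C_2 → C_1 maps a triangle to the signed sum of its edges. For instance
  ∂[0,1,3] = [1,3] − [0,3] + [0,1],
  ∂[1,2,3] = [2,3] − [1,3] + [1,2].
This gives a 10×10 integer matrix of rank 6; reducing to Smith normal form yields diagonal entries (1,1,1,1,1,1).

Boundary ∂_3: C_3 → C_2 sends each 3-simplex σ to the alternating sum Σ_i (−1)^i (σ with its i-th vertex removed). For instance
  ∂[0,2,3,4] = [2,3,4] − [0,3,4] + [0,2,4] − [0,2,3],
  ∂[0,1,2,4] = [1,2,4] − [0,2,4] + [0,1,4] − [0,1,2].
The resulting 10×5 matrix has rank 4, and its Smith normal form has invariant factors (1,1,1,1).

Now H_k = ker ∂_k / im ∂_{k+1}, so:

  H_0: rank C_0 − rank ∂_1 = 5 − 4 = 1, and the invariant factors of ∂_1 are all 1, so H_0 ≅ Z.
  H_1: rank ker ∂_1 − rank ∂_2 = (10 − 4) − 6 = 0, and the invariant factors of ∂_2 are all 1, so H_1 ≅ 0.
  H_2: rank ker ∂_2 − rank ∂_3 = (10 − 6) − 4 = 0, and the invariant factors of ∂_3 are all 1, so H_2 ≅ 0.
  H_3: rank ker ∂_3 − rank ∂_4 = (5 − 4) − 0 = 1, and there is no ∂_4, so H_3 ≅ Z.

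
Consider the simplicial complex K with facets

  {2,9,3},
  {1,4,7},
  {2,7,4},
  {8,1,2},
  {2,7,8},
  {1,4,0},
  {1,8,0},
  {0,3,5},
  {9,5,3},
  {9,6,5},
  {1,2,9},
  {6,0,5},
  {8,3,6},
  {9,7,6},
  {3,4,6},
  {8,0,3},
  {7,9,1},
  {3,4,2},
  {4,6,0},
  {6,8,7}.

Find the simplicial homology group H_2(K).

H_2 = 0.

K has 10 vertices, 30 edges, 20 triangles.
rank ∂_2 = 20, rank ∂_3 = 0 ⇒ b_2 = 20 − 20 − 0 = 0. So H_2 ≅ 0.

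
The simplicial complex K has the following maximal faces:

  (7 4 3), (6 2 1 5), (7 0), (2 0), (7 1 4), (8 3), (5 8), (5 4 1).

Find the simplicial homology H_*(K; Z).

Order the vertices as 0 < 1 < 2 < 3 < 4 < 5 < 6 < 7 < 8. Listing each simplex with vertices in this order, K has dimension 3 with simplices:

  0-simplices (9): [0], [1], [2], [3], [4], [5], [6], [7], [8]
  1-simplices (16): [0,2], [0,7], [1,2], [1,4], [1,5], [1,6], [1,7], [2,5], [2,6], [3,4], [3,7], [3,8], [4,5], [4,7], [5,6], [5,8]
  2-simplices (7): [1,2,5], [1,2,6], [1,4,5], [1,4,7], [1,5,6], [2,5,6], [3,4,7]
  3-simplices (1): [1,2,5,6]

so the chain groups are C_0 ≅ Z^9, C_1 ≅ Z^16, C_2 ≅ Z^7, C_3 ≅ Z^1.

The boundary map ∂_1: C_1 → C_0 sends each edge [p,q] (with p < q) to q − p. For instance
  ∂[3,4] = [4] − [3].
As a 9×16 matrix over Z this has rank 8, with invariant factors (1,1,1,1,1,1,1,1).

∂_2: C_2 → C_1 maps a triangle to the signed sum of its edges. For instance
  ∂[1,4,7] = [4,7] − [1,7] + [1,4],
  ∂[2,5,6] = [5,6] − [2,6] + [2,5].
This gives a 16×7 integer matrix of rank 6; reducing to Smith normal form yields diagonal entries (1,1,1,1,1,1).

The boundary map ∂_3: C_3 → C_2 sends each 3-simplex σ to the alternating sum Σ_i (−1)^i (σ with its i-th vertex removed). For instance
  ∂[1,2,5,6] = [2,5,6] − [1,5,6] + [1,2,6] − [1,2,5].
As a 7×1 matrix over Z this has rank 1, with invariant factors (1).

From H_k ≅ ker(∂_k) / im(∂_{k+1}) we obtain:

  H_0: rank C_0 − rank ∂_1 = 9 − 8 = 1, and the invariant factors of ∂_1 are all 1, so H_0 ≅ Z.
  H_1: rank ker ∂_1 − rank ∂_2 = (16 − 8) − 6 = 2, and the invariant factors of ∂_2 are all 1, so H_1 ≅ Z^2.
  H_2: rank ker ∂_2 − rank ∂_3 = (7 − 6) − 1 = 0, and the invariant factors of ∂_3 are all 1, so H_2 ≅ 0.
  H_3: rank ker ∂_3 − rank ∂_4 = (1 − 1) − 0 = 0, and there is no ∂_4, so H_3 ≅ 0.

H_0 = Z,  H_1 = Z^2,  H_2 = 0,  H_3 = 0.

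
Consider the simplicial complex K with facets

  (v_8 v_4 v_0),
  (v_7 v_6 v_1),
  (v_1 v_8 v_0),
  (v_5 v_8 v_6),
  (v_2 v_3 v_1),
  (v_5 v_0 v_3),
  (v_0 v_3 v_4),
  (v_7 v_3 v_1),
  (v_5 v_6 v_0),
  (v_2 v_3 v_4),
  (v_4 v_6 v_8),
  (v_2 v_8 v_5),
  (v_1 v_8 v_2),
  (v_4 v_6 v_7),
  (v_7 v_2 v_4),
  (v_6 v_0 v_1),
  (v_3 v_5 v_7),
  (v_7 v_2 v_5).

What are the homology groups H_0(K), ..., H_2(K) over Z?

H_0 ≅ Z,  H_1 ≅ Z ⊕ Z/2Z,  H_2 = 0.

Take the total order v_0 < v_1 < v_2 < v_3 < v_4 < v_5 < v_6 < v_7 < v_8 on the vertex set. Then K (dimension 2) consists of the simplices:

  0-simplices (9): [v_0], [v_1], [v_2], [v_3], [v_4], [v_5], [v_6], [v_7], [v_8]
  1-simplices (27): (27 of them)
  2-simplices (18): (18 of them)

so the chain groups are C_0 ≅ Z^9, C_1 ≅ Z^27, C_2 ≅ Z^18.

The boundary map ∂_1: C_1 → C_0 maps an edge to its endpoints' difference, ∂[p,q] = q − p.
As a 9×27 matrix over Z this has rank 8, with invariant factors (1,1,1,1,1,1,1,1).

∂_2: C_2 → C_1 sends each 2-simplex [p,q,r] to [q,r] − [p,r] + [p,q]. For instance
  ∂[v_0,v_4,v_8] = [v_4,v_8] − [v_0,v_8] + [v_0,v_4],
  ∂[v_3,v_5,v_7] = [v_5,v_7] − [v_3,v_7] + [v_3,v_5].
This gives a 27×18 integer matrix of rank 18; reducing to Smith normal form yields diagonal entries (1,1,1,1,1,1,1,1,1,1,1,1,1,1,1,1,1,2).

Now H_k = ker ∂_k / im ∂_{k+1}, so:

  H_0: rank C_0 − rank ∂_1 = 9 − 8 = 1, and the invariant factors of ∂_1 are all 1, so H_0 ≅ Z.
  H_1: rank ker ∂_1 − rank ∂_2 = (27 − 8) − 18 = 1, and ∂_2 has invariant factor 2 > 1, so H_1 ≅ Z ⊕ Z/2Z.
  H_2: rank ker ∂_2 − rank ∂_3 = (18 − 18) − 0 = 0, and there is no ∂_3, so H_2 ≅ 0.

As a check, the Euler characteristic is 9 − 27 + 18 = 0, which agrees with 1 − 1 + 0 = 0.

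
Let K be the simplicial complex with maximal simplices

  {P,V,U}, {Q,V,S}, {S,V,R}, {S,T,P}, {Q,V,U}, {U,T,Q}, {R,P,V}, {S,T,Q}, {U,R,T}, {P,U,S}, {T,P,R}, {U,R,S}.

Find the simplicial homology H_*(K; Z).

We work with the vertex ordering P < Q < R < S < T < U < V. The simplices of K, each written with vertices in increasing order, are:

  0-simplices (7): P, Q, R, S, T, U, V
  1-simplices (18): PR, PS, PT, PU, PV, QS, QT, QU, QV, RS, RT, RU, RV, ST, SU, SV, TU, UV
  2-simplices (12): PRT, PRV, PST, PSU, PUV, QST, QSV, QTU, QUV, RSU, RSV, RTU

so the chain groups are C_0 ≅ Z^7, C_1 ≅ Z^18, C_2 ≅ Z^12.

Boundary ∂_1: C_1 → C_0 sends each edge [p,q] (with p < q) to q − p.
The 7×18 boundary matrix has rank 6 and Smith normal form diag(1,1,1,1,1,1).

∂_2: C_2 → C_1 sends each 2-simplex [p,q,r] to [q,r] − [p,r] + [p,q]. For instance
  ∂QUV = UV − QV + QU,
  ∂RSV = SV − RV + RS.
The 18×12 boundary matrix has rank 12 and Smith normal form diag(1,1,1,1,1,1,1,1,1,1,1,2).

From H_k ≅ ker(∂_k) / im(∂_{k+1}) we obtain:

  H_0: rank C_0 − rank ∂_1 = 7 − 6 = 1, and the invariant factors of ∂_1 are all 1, so H_0 = Z.
  H_1: rank ker ∂_1 − rank ∂_2 = (18 − 6) − 12 = 0, and ∂_2 has invariant factor 2 > 1, so H_1 = Z/2.
  H_2: rank ker ∂_2 − rank ∂_3 = (12 − 12) − 0 = 0, and there is no ∂_3, so H_2 = 0.

As a check, the Euler characteristic is 7 − 18 + 12 = 1, which agrees with 1 − 0 + 0 = 1.

H_0 = Z,  H_1 = Z/2,  H_2 = 0.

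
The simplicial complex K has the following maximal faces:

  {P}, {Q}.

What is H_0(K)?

H_0 ≅ Z^2.

We work with the vertex ordering P < Q. The simplices of K, each written with vertices in increasing order, are:

  0-simplices (2): P, Q

Hence C_0 ≅ Z^2.

From H_k ≅ ker(∂_k) / im(∂_{k+1}) we obtain:

  H_0: rank C_0 − rank ∂_1 = 2 − 0 = 2, and there is no ∂_1, so H_0 = Z^2.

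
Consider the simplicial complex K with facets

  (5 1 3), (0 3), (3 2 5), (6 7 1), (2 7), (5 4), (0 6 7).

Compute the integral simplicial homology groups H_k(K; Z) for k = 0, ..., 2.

H_0 ≅ Z,  H_1 ≅ Z^2,  H_2 = 0.

K has 8 vertices, 13 edges, 4 triangles.
rank ∂_0 = 0, rank ∂_1 = 7 ⇒ b_0 = 8 − 0 − 7 = 1; all invariant factors of ∂_1 are 1 so no torsion. So H_0 = Z.
rank ∂_1 = 7, rank ∂_2 = 4 ⇒ b_1 = 13 − 7 − 4 = 2; all invariant factors of ∂_2 are 1 so no torsion. So H_1 = Z^2.
rank ∂_2 = 4, rank ∂_3 = 0 ⇒ b_2 = 4 − 4 − 0 = 0. So H_2 = 0.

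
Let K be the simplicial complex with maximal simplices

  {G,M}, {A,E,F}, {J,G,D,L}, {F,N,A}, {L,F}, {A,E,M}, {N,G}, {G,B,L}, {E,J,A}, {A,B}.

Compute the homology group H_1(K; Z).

H_1 = Z^4.

K has 10 vertices, 21 edges, 9 triangles, 1 3-simplex.
rank ∂_1 = 9, rank ∂_2 = 8 ⇒ b_1 = 21 − 9 − 8 = 4; all invariant factors of ∂_2 are 1 so no torsion. So H_1 ≅ Z^4.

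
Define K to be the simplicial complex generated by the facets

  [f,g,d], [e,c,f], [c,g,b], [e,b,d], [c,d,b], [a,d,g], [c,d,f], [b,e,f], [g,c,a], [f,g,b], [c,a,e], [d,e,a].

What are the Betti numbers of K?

Fix the vertex order a < b < c < d < e < f < g and write every simplex with vertices in increasing order. Then dim K = 2 and the simplices of K are:

  0-simplices (7): a, b, c, d, e, f, g
  1-simplices (18): ac, ad, ae, ag, bc, bd, be, bf, bg, cd, ce, cf, cg, de, df, dg, ef, fg
  2-simplices (12): ace, acg, ade, adg, bcd, bcg, bde, bef, bfg, cdf, cef, dfg

so the chain groups are C_0 ≅ Z^7, C_1 ≅ Z^18, C_2 ≅ Z^12.

∂_1: C_1 → C_0 sends each edge [p,q] (with p < q) to q − p.
As a 7×18 matrix over Z this has rank 6, with invariant factors (1,1,1,1,1,1).

∂_2: C_2 → C_1 acts by ∂[p,q,r] = [q,r] − [p,r] + [p,q]. For instance
  ∂bef = ef − bf + be,
  ∂bde = de − be + bd.
The resulting 18×12 matrix has rank 12, and its Smith normal form has invariant factors (1,1,1,1,1,1,1,1,1,1,1,2).

Now H_k = ker ∂_k / im ∂_{k+1}, so:

  H_0: rank C_0 − rank ∂_1 = 7 − 6 = 1, and the invariant factors of ∂_1 are all 1, so H_0 ≅ Z.
  H_1: rank ker ∂_1 − rank ∂_2 = (18 − 6) − 12 = 0, and ∂_2 has invariant factor 2 > 1, so H_1 ≅ Z/2Z.
  H_2: rank ker ∂_2 − rank ∂_3 = (12 − 12) − 0 = 0, and there is no ∂_3, so H_2 ≅ 0.

As a check, the Euler characteristic is 7 − 18 + 12 = 1, which agrees with 1 − 0 + 0 = 1.

Hence the Betti numbers are b_0 = 1, b_1 = 0, b_2 = 0.

b_0 = 1, b_1 = 0, b_2 = 0.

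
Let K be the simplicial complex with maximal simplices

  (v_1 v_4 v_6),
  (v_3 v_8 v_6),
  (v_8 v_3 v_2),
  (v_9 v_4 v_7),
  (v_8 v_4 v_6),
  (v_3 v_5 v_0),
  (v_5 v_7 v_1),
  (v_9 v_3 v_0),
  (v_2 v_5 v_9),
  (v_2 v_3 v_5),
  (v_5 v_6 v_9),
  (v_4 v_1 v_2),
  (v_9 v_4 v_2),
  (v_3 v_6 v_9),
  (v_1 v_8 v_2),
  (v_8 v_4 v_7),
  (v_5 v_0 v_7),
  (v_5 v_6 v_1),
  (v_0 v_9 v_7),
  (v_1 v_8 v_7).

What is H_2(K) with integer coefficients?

H_2 = 0.

We work with the vertex ordering v_0 < v_1 < v_2 < v_3 < v_4 < v_5 < v_6 < v_7 < v_8 < v_9. The simplices of K, each written with vertices in increasing order, are:

  0-simplices (10): [v_0], [v_1], [v_2], [v_3], [v_4], [v_5], [v_6], [v_7], [v_8], [v_9]
  1-simplices (30): (30 of them)
  2-simplices (20): (20 of them)

Hence C_0 ≅ Z^10, C_1 ≅ Z^30, C_2 ≅ Z^20.

The boundary map ∂_1: C_1 → C_0 maps an edge to its endpoints' difference, ∂[p,q] = q − p. For instance
  ∂[v_7,v_9] = [v_9] − [v_7].
As a 10×30 matrix over Z this has rank 9, with invariant factors (1,1,1,1,1,1,1,1,1).

The boundary map ∂_2: C_2 → C_1 maps a triangle to the signed sum of its edges. For instance
  ∂[v_2,v_3,v_8] = [v_3,v_8] − [v_2,v_8] + [v_2,v_3],
  ∂[v_1,v_2,v_4] = [v_2,v_4] − [v_1,v_4] + [v_1,v_2].
This gives a 30×20 integer matrix of rank 20; reducing to Smith normal form yields diagonal entries (1,1,1,1,1,1,1,1,1,1,1,1,1,1,1,1,1,1,1,2).

From H_k ≅ ker(∂_k) / im(∂_{k+1}) we obtain:

  H_2: rank ker ∂_2 − rank ∂_3 = (20 − 20) − 0 = 0, and there is no ∂_3, so H_2 ≅ 0.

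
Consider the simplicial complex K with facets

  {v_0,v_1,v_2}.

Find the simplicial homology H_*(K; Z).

H_0 ≅ Z,  H_1 = 0,  H_2 = 0.

We work with the vertex ordering v_0 < v_1 < v_2. The simplices of K, each written with vertices in increasing order, are:

  0-simplices (3): [v_0], [v_1], [v_2]
  1-simplices (3): [v_0,v_1], [v_0,v_2], [v_1,v_2]
  2-simplices (1): [v_0,v_1,v_2]

giving chain groups C_0 ≅ Z^3, C_1 ≅ Z^3, C_2 ≅ Z^1.

The boundary map ∂_1: C_1 → C_0 maps an edge to its endpoints' difference, ∂[p,q] = q − p. For instance
  ∂[v_0,v_2] = [v_2] − [v_0].
As a 3×3 matrix over Z this has rank 2, with invariant factors (1,1).

The boundary map ∂_2: C_2 → C_1 acts by ∂[p,q,r] = [q,r] − [p,r] + [p,q]. For instance
  ∂[v_0,v_1,v_2] = [v_1,v_2] − [v_0,v_2] + [v_0,v_1].
As a 3×1 matrix over Z this has rank 1, with invariant factors (1).

Now H_k = ker ∂_k / im ∂_{k+1}, so:

  H_0: rank C_0 − rank ∂_1 = 3 − 2 = 1, and the invariant factors of ∂_1 are all 1, so H_0 = Z.
  H_1: rank ker ∂_1 − rank ∂_2 = (3 − 2) − 1 = 0, and the invariant factors of ∂_2 are all 1, so H_1 = 0.
  H_2: rank ker ∂_2 − rank ∂_3 = (1 − 1) − 0 = 0, and there is no ∂_3, so H_2 = 0.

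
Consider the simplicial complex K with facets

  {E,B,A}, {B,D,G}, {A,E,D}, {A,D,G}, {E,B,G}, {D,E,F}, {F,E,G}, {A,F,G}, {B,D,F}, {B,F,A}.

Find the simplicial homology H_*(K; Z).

H_0 ≅ Z,  H_1 ≅ Z/2,  H_2 = 0.

Fix the vertex order A < B < D < E < F < G and write every simplex with vertices in increasing order. Then dim K = 2 and the simplices of K are:

  0-simplices (6): A, B, D, E, F, G
  1-simplices (15): AB, AD, AE, AF, AG, BD, BE, BF, BG, DE, DF, DG, EF, EG, FG
  2-simplices (10): ABE, ABF, ADE, ADG, AFG, BDF, BDG, BEG, DEF, EFG

Hence C_0 ≅ Z^6, C_1 ≅ Z^15, C_2 ≅ Z^10.

∂_1: C_1 → C_0 is given by ∂[p,q] = [q] − [p].
This gives a 6×15 integer matrix of rank 5; reducing to Smith normal form yields diagonal entries (1,1,1,1,1).

Boundary ∂_2: C_2 → C_1 sends each 2-simplex [p,q,r] to [q,r] − [p,r] + [p,q]. For instance
  ∂DEF = EF − DF + DE,
  ∂BDF = DF − BF + BD.
The resulting 15×10 matrix has rank 10, and its Smith normal form has invariant factors (1,1,1,1,1,1,1,1,1,2).

Computing H_k = (kernel of ∂_k) / (image of ∂_{k+1}):

  H_0: rank C_0 − rank ∂_1 = 6 − 5 = 1, and the invariant factors of ∂_1 are all 1, so H_0 = Z.
  H_1: rank ker ∂_1 − rank ∂_2 = (15 − 5) − 10 = 0, and ∂_2 has invariant factor 2 > 1, so H_1 = Z/2.
  H_2: rank ker ∂_2 − rank ∂_3 = (10 − 10) − 0 = 0, and there is no ∂_3, so H_2 = 0.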